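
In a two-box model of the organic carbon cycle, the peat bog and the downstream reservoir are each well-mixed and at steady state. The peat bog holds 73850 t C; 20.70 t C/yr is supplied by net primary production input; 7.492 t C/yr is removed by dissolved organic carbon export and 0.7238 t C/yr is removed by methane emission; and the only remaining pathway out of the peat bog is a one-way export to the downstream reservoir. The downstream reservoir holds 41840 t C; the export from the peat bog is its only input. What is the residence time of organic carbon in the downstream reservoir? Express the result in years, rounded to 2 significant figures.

3400 yr

Balance the peat bog: ΣF_in = 20.700 t C/yr.
Export to the downstream reservoir = ΣF_in − (7.492 + 0.7238) = 12.484 t C/yr.
At steady state the output of the downstream reservoir equals its input, 12.484 t C/yr.
τ = M / F = 41840 / 12.484 = 3351 yr.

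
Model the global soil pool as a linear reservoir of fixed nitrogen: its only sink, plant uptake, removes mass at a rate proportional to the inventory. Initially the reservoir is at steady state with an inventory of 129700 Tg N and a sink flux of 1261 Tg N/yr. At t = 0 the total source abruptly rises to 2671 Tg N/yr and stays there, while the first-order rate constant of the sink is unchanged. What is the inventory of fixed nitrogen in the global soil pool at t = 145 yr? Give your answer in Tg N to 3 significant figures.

239000 Tg N

Residence time τ = M₀/F₀ = 102.9 yr. The eventual steady state is M_∞ = M₀·(F₁/F₀) = 129700 × 2671/1261 = 274730 Tg N.
The anomaly ΔM(t) = M(t) − M_∞ decays as ΔM₀·e^(−t/τ) with ΔM₀ = 129700 − 274730 = −145000 Tg N.
At t = 145 yr, e^(−t/τ) = e^(−1.410) = 0.2442, so ΔM = −35420 Tg N and M = 274730 − 35420 = 239310 Tg N.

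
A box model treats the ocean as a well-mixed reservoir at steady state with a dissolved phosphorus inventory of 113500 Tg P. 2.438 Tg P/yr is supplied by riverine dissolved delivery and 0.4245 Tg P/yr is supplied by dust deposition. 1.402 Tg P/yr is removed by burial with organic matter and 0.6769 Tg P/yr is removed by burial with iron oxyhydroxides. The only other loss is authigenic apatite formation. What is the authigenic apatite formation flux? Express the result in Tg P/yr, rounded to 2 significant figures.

0.78 Tg P/yr

At steady state ΣF_in = ΣF_out.
ΣF_in = 2.438 + 0.4245 = 2.8625 Tg P/yr.
Authigenic apatite formation flux = ΣF_in − (1.402 + 0.6769) = 2.8625 − 2.079 = 0.7836 Tg P/yr.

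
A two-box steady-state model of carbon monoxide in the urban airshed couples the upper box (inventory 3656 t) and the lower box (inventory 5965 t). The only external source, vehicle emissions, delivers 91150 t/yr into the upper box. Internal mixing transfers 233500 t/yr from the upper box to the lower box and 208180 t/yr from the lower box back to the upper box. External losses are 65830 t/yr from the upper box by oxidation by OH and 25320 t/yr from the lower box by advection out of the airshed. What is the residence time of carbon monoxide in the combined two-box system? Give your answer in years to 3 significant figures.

0.106 yr

For the system as a whole, the A↔B exchange is internal and contributes nothing to the throughput; only the external sinks remove mass.
M_total = 3656 + 5965 = 9621.0 t.
ΣF_external_out = 65830 + 25320 = 91150 t/yr.
τ = M_total / ΣF_ext = 9621.0 / 91150 = 0.1056 yr.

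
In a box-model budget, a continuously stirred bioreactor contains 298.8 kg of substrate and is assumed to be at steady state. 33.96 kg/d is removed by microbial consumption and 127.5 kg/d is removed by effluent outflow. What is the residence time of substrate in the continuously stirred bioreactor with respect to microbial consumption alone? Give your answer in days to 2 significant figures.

Residence time with respect to a single sink: τ = M / F_sink.
τ = 298.8 / 33.96 = 8.799 d.

8.8 d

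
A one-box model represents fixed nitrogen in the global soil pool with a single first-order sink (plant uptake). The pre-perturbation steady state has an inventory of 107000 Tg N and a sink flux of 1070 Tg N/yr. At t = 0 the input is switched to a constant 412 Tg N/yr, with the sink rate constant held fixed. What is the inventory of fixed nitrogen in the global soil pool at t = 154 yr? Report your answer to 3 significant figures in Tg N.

The sink rate constant is k = F₀/M₀ = 1070/107000 = 0.01000 yr⁻¹.
Solving dM/dt = F₁ − kM with M(0) = M₀ gives M(t) = F₁/k + (M₀ − F₁/k)·e^(−kt).
F₁/k = 412/0.01000 = 41200 Tg N; kt = 0.01000 × 154 = 1.540, e^(−kt) = 0.2144.
M(154) = 41200 + (107000 − 41200) × 0.2144 = 41200 + 14110 = 55306 Tg N.

55300 Tg N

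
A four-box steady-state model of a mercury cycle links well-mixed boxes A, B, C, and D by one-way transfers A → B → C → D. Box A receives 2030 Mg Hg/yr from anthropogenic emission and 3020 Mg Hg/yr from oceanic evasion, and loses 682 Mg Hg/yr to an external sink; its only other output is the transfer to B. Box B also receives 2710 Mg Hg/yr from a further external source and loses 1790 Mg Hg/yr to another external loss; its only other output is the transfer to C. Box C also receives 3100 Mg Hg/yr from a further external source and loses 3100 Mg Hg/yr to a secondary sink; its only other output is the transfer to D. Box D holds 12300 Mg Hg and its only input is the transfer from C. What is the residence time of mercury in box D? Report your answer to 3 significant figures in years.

Box A: F(A→B) = (2030 + 3020) − 682 = 4368.0 Mg Hg/yr.
Box B: F(B→C) = (4368.0 + 2710) − 1790 = 5288.0 Mg Hg/yr.
Box C: F(C→D) = (5288.0 + 3100) − 3100 = 5288.0 Mg Hg/yr.
Box D throughput = its input = 5288.0 Mg Hg/yr; τ = 12300 / 5288.0 = 2.326 yr.

2.33 yr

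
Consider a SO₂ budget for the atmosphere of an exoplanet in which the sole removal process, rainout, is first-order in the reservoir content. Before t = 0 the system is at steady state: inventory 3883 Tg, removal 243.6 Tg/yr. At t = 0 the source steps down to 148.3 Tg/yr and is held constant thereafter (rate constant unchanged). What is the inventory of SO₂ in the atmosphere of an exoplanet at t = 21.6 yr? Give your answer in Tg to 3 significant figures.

Residence time τ = M₀/F₀ = 15.94 yr. The eventual steady state is M_∞ = M₀·(F₁/F₀) = 3883 × 148.3/243.6 = 2363.9 Tg.
The anomaly ΔM(t) = M(t) − M_∞ decays as ΔM₀·e^(−t/τ) with ΔM₀ = 3883 − 2363.9 = 1519 Tg.
At t = 21.6 yr, e^(−t/τ) = e^(−1.355) = 0.2579, so ΔM = 391.8 Tg and M = 2363.9 + 391.8 = 2755.7 Tg.

2760 Tg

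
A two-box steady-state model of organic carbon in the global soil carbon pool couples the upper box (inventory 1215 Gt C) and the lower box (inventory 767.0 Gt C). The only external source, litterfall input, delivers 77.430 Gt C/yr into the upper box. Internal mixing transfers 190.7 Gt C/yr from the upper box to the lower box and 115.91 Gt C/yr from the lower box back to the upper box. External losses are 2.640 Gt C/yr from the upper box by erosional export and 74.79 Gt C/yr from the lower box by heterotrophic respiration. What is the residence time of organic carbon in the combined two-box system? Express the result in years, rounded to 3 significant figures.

25.6 yr

For the system as a whole, the A↔B exchange is internal and contributes nothing to the throughput; only the external sinks remove mass.
M_total = 1215 + 767.0 = 1982.0 Gt C.
ΣF_external_out = 2.640 + 74.79 = 77.430 Gt C/yr.
τ = M_total / ΣF_ext = 1982.0 / 77.430 = 25.60 yr.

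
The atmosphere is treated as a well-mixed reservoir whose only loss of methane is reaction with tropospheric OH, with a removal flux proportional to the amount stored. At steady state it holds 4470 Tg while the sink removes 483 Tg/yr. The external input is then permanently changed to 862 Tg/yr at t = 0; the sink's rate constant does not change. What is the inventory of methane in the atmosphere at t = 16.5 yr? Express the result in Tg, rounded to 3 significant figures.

7390 Tg

τ = M₀/F₀ = 4470/483 = 9.255 yr; rate constant k = 1/τ.
New steady state M_∞ = F₁/k = F₁·τ = 862 × 9.255 = 7977.5 Tg.
M(t) = M_∞ + (M₀ − M_∞)·e^(−t/τ); t/τ = 16.5/9.255 = 1.783, so e^(−t/τ) = 0.1682.
M(t) = 7977.5 − 3508 × 0.1682 = 7387.7 Tg.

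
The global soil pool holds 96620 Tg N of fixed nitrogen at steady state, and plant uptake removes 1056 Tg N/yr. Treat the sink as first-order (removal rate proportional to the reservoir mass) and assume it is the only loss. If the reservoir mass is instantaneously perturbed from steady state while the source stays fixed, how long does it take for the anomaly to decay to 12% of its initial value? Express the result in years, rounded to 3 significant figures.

194 yr

For a linear reservoir the anomaly decays as exp(−t/τ) with τ = M/F = 96620/1056 = 91.50 yr.
exp(−t/τ) = 0.12 ⇒ t = −τ ln(0.12) = 91.50 × 2.120 = 194.0 yr.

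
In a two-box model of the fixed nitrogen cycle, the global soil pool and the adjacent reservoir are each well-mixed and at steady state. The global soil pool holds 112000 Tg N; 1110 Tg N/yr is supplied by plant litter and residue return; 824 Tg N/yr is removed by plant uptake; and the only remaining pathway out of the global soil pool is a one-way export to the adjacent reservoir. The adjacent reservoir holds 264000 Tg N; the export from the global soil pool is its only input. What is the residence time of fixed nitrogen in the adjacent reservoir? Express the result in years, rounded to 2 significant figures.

920 yr

Balance the global soil pool: ΣF_in = 1110.0 Tg N/yr.
Export to the adjacent reservoir = ΣF_in − (824) = 286.00 Tg N/yr.
At steady state the output of the adjacent reservoir equals its input, 286.00 Tg N/yr.
τ = M / F = 264000 / 286.00 = 923.1 yr.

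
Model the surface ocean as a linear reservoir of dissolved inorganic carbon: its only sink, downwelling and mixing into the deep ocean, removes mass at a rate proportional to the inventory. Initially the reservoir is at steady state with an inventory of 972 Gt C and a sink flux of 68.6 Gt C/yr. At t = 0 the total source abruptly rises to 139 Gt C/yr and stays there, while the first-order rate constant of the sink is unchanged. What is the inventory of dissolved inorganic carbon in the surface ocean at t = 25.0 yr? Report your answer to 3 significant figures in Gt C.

1800 Gt C

τ = M₀/F₀ = 972/68.6 = 14.17 yr; rate constant k = 1/τ.
New steady state M_∞ = F₁/k = F₁·τ = 139 × 14.17 = 1969.5 Gt C.
M(t) = M_∞ + (M₀ − M_∞)·e^(−t/τ); t/τ = 25.0/14.17 = 1.764, so e^(−t/τ) = 0.1713.
M(t) = 1969.5 − 997.5 × 0.1713 = 1798.6 Gt C.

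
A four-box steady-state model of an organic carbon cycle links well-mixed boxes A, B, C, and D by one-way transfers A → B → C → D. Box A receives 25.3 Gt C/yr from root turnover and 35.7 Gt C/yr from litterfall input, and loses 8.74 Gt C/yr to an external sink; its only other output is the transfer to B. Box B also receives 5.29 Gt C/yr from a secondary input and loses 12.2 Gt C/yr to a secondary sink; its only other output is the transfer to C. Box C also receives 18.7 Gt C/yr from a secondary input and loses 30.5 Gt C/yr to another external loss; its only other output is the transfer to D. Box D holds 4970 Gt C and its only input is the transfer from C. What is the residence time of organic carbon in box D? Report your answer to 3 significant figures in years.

148 yr

Box A: F(A→B) = (25.3 + 35.7) − 8.74 = 52.260 Gt C/yr.
Box B: F(B→C) = (52.260 + 5.29) − 12.2 = 45.350 Gt C/yr.
Box C: F(C→D) = (45.350 + 18.7) − 30.5 = 33.550 Gt C/yr.
Box D throughput = its input = 33.550 Gt C/yr; τ = 4970 / 33.550 = 148.1 yr.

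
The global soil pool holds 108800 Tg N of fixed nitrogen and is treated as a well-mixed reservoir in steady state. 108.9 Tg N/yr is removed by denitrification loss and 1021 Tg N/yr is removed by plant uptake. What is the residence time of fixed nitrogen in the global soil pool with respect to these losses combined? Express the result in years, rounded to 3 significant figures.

96.3 yr

Total removal = 108.9 + 1021 = 1129.9 Tg N/yr.
τ = M / ΣF_out = 108800 / 1129.9 = 96.29 yr.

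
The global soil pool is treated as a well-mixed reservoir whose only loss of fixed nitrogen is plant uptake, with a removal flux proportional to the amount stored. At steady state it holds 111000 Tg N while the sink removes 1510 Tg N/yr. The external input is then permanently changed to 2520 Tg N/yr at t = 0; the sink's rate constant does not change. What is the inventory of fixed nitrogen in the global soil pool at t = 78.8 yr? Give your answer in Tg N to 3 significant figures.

160000 Tg N

Residence time τ = M₀/F₀ = 73.51 yr. The eventual steady state is M_∞ = M₀·(F₁/F₀) = 111000 × 2520/1510 = 185250 Tg N.
The anomaly ΔM(t) = M(t) − M_∞ decays as ΔM₀·e^(−t/τ) with ΔM₀ = 111000 − 185250 = −74250 Tg N.
At t = 78.8 yr, e^(−t/τ) = e^(−1.072) = 0.3423, so ΔM = −25420 Tg N and M = 185250 − 25420 = 159830 Tg N.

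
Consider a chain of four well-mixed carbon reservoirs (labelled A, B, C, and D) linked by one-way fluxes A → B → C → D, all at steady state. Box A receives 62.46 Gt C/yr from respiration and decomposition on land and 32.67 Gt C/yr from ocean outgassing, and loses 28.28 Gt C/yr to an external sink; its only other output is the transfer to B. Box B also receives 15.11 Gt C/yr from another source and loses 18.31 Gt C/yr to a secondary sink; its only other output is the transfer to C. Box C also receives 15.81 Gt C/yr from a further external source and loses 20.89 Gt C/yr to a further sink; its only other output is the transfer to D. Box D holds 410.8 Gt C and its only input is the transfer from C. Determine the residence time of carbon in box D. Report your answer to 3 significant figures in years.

7.01 yr

Box A: F(A→B) = (62.46 + 32.67) − 28.28 = 66.850 Gt C/yr.
Box B: F(B→C) = (66.850 + 15.11) − 18.31 = 63.650 Gt C/yr.
Box C: F(C→D) = (63.650 + 15.81) − 20.89 = 58.570 Gt C/yr.
Box D throughput = its input = 58.570 Gt C/yr; τ = 410.8 / 58.570 = 7.014 yr.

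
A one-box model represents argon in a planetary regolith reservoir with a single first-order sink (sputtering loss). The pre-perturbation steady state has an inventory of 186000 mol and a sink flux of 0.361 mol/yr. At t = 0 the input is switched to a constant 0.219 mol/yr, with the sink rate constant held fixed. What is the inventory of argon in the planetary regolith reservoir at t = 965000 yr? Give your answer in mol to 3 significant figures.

Residence time τ = M₀/F₀ = 515200 yr. The eventual steady state is M_∞ = M₀·(F₁/F₀) = 186000 × 0.219/0.361 = 112840 mol.
The anomaly ΔM(t) = M(t) − M_∞ decays as ΔM₀·e^(−t/τ) with ΔM₀ = 186000 − 112840 = 73160 mol.
At t = 965000 yr, e^(−t/τ) = e^(−1.873) = 0.1537, so ΔM = 11240 mol and M = 112840 + 11240 = 124080 mol.

124000 mol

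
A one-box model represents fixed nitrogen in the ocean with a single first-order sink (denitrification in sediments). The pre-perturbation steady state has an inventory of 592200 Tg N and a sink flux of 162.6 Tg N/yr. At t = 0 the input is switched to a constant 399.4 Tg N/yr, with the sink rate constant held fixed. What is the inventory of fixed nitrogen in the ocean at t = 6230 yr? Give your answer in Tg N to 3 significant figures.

τ = M₀/F₀ = 592200/162.6 = 3642 yr; rate constant k = 1/τ.
New steady state M_∞ = F₁/k = F₁·τ = 399.4 × 3642 = 1.4546×10^6 Tg N.
M(t) = M_∞ + (M₀ − M_∞)·e^(−t/τ); t/τ = 6230/3642 = 1.711, so e^(−t/τ) = 0.1808.
M(t) = 1.4546×10^6 − 862400 × 0.1808 = 1.2987×10^6 Tg N.

1.30×10^6 Tg N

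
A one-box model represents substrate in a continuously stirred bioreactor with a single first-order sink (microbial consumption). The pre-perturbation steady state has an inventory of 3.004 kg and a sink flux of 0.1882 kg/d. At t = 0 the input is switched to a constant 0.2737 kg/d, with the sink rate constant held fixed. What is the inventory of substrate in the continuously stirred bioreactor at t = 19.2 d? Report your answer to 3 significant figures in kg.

The sink rate constant is k = F₀/M₀ = 0.1882/3.004 = 0.06265 d⁻¹.
Solving dM/dt = F₁ − kM with M(0) = M₀ gives M(t) = F₁/k + (M₀ − F₁/k)·e^(−kt).
F₁/k = 0.2737/0.06265 = 4.3687 kg; kt = 0.06265 × 19.2 = 1.203, e^(−kt) = 0.3003.
M(19.2) = 4.3687 + (3.004 − 4.3687) × 0.3003 = 4.3687 − 0.4099 = 3.9589 kg.

3.96 kg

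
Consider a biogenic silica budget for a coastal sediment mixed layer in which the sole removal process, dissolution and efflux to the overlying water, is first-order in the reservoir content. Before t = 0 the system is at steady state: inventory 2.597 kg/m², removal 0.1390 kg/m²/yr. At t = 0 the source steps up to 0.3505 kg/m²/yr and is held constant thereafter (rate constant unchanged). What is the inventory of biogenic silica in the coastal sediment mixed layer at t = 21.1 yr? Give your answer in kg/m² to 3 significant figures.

5.27 kg/m²

Residence time τ = M₀/F₀ = 18.68 yr. The eventual steady state is M_∞ = M₀·(F₁/F₀) = 2.597 × 0.3505/0.1390 = 6.5486 kg/m².
The anomaly ΔM(t) = M(t) − M_∞ decays as ΔM₀·e^(−t/τ) with ΔM₀ = 2.597 − 6.5486 = −3.952 kg/m².
At t = 21.1 yr, e^(−t/τ) = e^(−1.129) = 0.3232, so ΔM = −1.277 kg/m² and M = 6.5486 − 1.277 = 5.2712 kg/m².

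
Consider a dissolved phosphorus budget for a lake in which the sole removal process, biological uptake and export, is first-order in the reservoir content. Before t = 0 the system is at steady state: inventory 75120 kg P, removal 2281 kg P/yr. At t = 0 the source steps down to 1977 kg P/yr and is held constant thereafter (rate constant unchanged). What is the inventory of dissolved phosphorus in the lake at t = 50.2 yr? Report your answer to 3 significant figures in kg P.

Residence time τ = M₀/F₀ = 32.93 yr. The eventual steady state is M_∞ = M₀·(F₁/F₀) = 75120 × 1977/2281 = 65108 kg P.
The anomaly ΔM(t) = M(t) − M_∞ decays as ΔM₀·e^(−t/τ) with ΔM₀ = 75120 − 65108 = 10010 kg P.
At t = 50.2 yr, e^(−t/τ) = e^(−1.524) = 0.2178, so ΔM = 2180 kg P and M = 65108 + 2180 = 67289 kg P.

67300 kg P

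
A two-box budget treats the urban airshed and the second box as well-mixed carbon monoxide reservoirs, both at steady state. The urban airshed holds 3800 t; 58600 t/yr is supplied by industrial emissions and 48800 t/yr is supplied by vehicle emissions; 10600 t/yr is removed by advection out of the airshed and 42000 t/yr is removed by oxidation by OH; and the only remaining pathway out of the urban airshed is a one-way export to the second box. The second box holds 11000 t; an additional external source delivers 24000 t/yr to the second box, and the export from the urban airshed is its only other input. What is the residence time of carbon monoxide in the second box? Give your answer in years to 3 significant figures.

Balance the urban airshed: ΣF_in = 58600 + 48800 = 107400 t/yr.
Export to the second box = ΣF_in − (10600 + 42000) = 54800 t/yr.
Total input to the second box = 54800 + 24000 = 78800 t/yr; at steady state this equals its total output.
τ = M / F = 11000 / 78800 = 0.1396 yr.

0.140 yr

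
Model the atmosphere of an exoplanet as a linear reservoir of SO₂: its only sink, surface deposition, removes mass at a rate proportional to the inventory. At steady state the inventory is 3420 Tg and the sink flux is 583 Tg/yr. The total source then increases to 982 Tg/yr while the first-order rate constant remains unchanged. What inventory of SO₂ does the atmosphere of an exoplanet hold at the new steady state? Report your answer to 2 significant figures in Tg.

5800 Tg

Rate constant k = F/M = 583 / 3420 = 0.1705 yr⁻¹.
At the new steady state, source = k·M_new ⇒ M_new = 982 / 0.1705 = 5761 Tg.
(Equivalently M_new = M × F_new/F_old = 3420 × 982/583.)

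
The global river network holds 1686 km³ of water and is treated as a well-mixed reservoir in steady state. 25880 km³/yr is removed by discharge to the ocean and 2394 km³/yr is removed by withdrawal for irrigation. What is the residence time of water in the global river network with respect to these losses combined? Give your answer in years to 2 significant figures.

0.060 yr

Total removal = 25880 + 2394 = 28274 km³/yr.
τ = M / ΣF_out = 1686 / 28274 = 0.05963 yr.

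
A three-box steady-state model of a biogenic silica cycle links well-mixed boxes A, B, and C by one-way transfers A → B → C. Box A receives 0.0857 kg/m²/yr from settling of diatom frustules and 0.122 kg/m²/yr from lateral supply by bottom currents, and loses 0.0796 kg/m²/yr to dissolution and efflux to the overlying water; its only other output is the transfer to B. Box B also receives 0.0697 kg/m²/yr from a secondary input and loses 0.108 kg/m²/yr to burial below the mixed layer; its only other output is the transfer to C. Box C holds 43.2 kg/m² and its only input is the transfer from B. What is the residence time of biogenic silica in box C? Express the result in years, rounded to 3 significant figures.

481 yr

Box A: F(A→B) = (0.0857 + 0.122) − 0.0796 = 0.12810 kg/m²/yr.
Box B: F(B→C) = (0.12810 + 0.0697) − 0.108 = 0.089800 kg/m²/yr.
Box C throughput = its input = 0.089800 kg/m²/yr; τ = 43.2 / 0.089800 = 481.1 yr.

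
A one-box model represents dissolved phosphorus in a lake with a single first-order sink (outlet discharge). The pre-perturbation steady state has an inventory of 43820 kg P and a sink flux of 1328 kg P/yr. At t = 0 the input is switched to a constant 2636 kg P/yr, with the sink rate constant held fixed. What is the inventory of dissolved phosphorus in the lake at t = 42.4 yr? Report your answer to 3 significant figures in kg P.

75000 kg P

τ = M₀/F₀ = 43820/1328 = 33.00 yr; rate constant k = 1/τ.
New steady state M_∞ = F₁/k = F₁·τ = 2636 × 33.00 = 86980 kg P.
M(t) = M_∞ + (M₀ − M_∞)·e^(−t/τ); t/τ = 42.4/33.00 = 1.285, so e^(−t/τ) = 0.2767.
M(t) = 86980 − 43160 × 0.2767 = 75039 kg P.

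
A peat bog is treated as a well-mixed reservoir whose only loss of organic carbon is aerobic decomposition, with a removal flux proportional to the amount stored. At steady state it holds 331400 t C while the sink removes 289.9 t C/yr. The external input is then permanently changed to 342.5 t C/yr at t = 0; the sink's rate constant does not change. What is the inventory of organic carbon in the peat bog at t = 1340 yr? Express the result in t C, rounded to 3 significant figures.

τ = M₀/F₀ = 331400/289.9 = 1143 yr; rate constant k = 1/τ.
New steady state M_∞ = F₁/k = F₁·τ = 342.5 × 1143 = 391530 t C.
M(t) = M_∞ + (M₀ − M_∞)·e^(−t/τ); t/τ = 1340/1143 = 1.172, so e^(−t/τ) = 0.3097.
M(t) = 391530 − 60130 × 0.3097 = 372910 t C.

373000 t C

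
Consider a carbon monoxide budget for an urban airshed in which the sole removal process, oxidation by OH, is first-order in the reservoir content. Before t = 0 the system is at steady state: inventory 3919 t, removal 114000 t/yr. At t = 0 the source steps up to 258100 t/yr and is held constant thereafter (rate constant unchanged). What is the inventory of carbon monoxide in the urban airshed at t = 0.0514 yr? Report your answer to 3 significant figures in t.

7760 t

The sink rate constant is k = F₀/M₀ = 114000/3919 = 29.09 yr⁻¹.
Solving dM/dt = F₁ − kM with M(0) = M₀ gives M(t) = F₁/k + (M₀ − F₁/k)·e^(−kt).
F₁/k = 258100/29.09 = 8872.8 t; kt = 29.09 × 0.0514 = 1.495, e^(−kt) = 0.2242.
M(0.0514) = 8872.8 + (3919 − 8872.8) × 0.2242 = 8872.8 − 1111 = 7762.1 t.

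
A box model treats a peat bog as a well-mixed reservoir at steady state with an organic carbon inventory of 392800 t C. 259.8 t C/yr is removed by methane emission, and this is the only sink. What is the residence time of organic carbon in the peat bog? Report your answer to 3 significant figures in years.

1510 yr

τ = M / F = 392800 / 259.8 = 1512 yr.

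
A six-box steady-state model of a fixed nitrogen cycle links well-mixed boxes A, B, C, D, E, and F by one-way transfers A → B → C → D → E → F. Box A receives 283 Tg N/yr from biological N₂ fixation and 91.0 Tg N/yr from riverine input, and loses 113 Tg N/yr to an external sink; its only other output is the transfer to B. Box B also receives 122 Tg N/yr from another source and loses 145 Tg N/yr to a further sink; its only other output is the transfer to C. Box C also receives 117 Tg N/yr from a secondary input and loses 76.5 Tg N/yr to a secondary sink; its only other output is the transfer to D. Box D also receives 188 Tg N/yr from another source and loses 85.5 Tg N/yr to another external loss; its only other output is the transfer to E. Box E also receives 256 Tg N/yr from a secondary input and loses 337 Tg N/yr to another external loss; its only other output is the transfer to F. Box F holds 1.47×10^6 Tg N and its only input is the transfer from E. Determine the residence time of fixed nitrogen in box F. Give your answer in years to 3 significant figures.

Box A: F(A→B) = (283 + 91.0) − 113 = 261.00 Tg N/yr.
Box B: F(B→C) = (261.00 + 122) − 145 = 238.00 Tg N/yr.
Box C: F(C→D) = (238.00 + 117) − 76.5 = 278.50 Tg N/yr.
Box D: F(D→E) = (278.50 + 188) − 85.5 = 381.00 Tg N/yr.
Box E: F(E→F) = (381.00 + 256) − 337 = 300.00 Tg N/yr.
Box F throughput = its input = 300.00 Tg N/yr; τ = 1.47×10^6 / 300.00 = 4900 yr.

4900 yr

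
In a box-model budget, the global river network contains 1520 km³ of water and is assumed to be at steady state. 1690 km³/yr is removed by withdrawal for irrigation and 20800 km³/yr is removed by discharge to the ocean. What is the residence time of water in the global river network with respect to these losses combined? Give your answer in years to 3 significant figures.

0.0676 yr

Total removal = 1690 + 20800 = 22490 km³/yr.
τ = M / ΣF_out = 1520 / 22490 = 0.06759 yr.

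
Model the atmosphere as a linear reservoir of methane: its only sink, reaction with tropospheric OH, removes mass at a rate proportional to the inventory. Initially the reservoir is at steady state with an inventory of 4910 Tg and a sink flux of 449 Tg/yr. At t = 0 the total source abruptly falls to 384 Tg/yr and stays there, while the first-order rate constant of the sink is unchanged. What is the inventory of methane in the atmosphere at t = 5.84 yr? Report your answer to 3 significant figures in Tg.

4620 Tg

τ = M₀/F₀ = 4910/449 = 10.94 yr; rate constant k = 1/τ.
New steady state M_∞ = F₁/k = F₁·τ = 384 × 10.94 = 4199.2 Tg.
M(t) = M_∞ + (M₀ − M_∞)·e^(−t/τ); t/τ = 5.84/10.94 = 0.5340, so e^(−t/τ) = 0.5862.
M(t) = 4199.2 + 710.8 × 0.5862 = 4615.9 Tg.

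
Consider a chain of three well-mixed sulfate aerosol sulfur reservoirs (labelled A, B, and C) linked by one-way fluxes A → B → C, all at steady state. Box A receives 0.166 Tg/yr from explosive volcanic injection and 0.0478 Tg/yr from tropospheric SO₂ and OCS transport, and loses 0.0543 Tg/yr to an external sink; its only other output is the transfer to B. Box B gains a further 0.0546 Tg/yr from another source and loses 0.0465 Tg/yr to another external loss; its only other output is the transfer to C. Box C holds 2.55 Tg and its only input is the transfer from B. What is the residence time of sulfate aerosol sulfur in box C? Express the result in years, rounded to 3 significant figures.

15.2 yr

Box A: F(A→B) = (0.166 + 0.0478) − 0.0543 = 0.15950 Tg/yr.
Box B: F(B→C) = (0.15950 + 0.0546) − 0.0465 = 0.16760 Tg/yr.
Box C throughput = its input = 0.16760 Tg/yr; τ = 2.55 / 0.16760 = 15.21 yr.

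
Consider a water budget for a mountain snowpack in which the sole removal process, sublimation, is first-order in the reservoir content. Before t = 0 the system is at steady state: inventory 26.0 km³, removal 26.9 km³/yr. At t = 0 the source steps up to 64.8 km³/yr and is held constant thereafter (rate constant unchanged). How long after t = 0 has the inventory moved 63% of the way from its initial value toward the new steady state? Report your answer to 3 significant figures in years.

0.961 yr

τ = M₀/F₀ = 26.0/26.9 = 0.9665 yr.
The remaining gap fraction is e^(−t/τ); 63% covered ⇒ e^(−t/τ) = 0.370.
t = −τ ln(0.370) = 0.9665 × 0.9943 = 0.9610 yr.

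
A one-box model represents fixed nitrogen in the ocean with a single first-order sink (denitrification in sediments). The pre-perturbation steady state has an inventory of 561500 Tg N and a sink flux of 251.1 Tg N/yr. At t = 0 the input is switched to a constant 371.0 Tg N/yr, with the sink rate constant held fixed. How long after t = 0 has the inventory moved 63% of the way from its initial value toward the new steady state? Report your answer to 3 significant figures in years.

τ = M₀/F₀ = 561500/251.1 = 2236 yr.
The remaining gap fraction is e^(−t/τ); 63% covered ⇒ e^(−t/τ) = 0.370.
t = −τ ln(0.370) = 2236 × 0.9943 = 2223 yr.

2220 yr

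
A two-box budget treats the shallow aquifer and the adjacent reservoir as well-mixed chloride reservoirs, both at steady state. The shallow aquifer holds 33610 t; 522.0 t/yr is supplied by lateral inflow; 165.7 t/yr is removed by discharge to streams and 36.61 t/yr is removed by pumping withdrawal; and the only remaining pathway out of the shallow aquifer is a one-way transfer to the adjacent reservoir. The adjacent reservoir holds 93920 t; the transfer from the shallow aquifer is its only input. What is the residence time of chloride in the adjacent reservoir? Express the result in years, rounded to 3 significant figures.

294 yr

Balance the shallow aquifer: ΣF_in = 522.00 t/yr.
Transfer to the adjacent reservoir = ΣF_in − (165.7 + 36.61) = 319.69 t/yr.
At steady state the output of the adjacent reservoir equals its input, 319.69 t/yr.
τ = M / F = 93920 / 319.69 = 293.8 yr.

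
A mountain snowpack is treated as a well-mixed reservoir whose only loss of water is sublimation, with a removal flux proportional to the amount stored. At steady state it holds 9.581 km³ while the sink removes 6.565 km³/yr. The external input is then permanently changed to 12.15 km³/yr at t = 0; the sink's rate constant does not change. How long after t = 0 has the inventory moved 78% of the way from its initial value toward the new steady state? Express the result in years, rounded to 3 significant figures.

τ = M₀/F₀ = 9.581/6.565 = 1.459 yr.
The remaining gap fraction is e^(−t/τ); 78% covered ⇒ e^(−t/τ) = 0.220.
t = −τ ln(0.220) = 1.459 × 1.514 = 2.210 yr.

2.21 yr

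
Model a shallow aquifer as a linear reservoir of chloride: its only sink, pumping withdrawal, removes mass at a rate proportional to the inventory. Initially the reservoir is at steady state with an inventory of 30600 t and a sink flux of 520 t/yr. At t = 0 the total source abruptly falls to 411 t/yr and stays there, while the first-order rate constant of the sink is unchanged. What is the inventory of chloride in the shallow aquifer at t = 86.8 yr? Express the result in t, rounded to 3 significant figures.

Residence time τ = M₀/F₀ = 58.85 yr. The eventual steady state is M_∞ = M₀·(F₁/F₀) = 30600 × 411/520 = 24186 t.
The anomaly ΔM(t) = M(t) − M_∞ decays as ΔM₀·e^(−t/τ) with ΔM₀ = 30600 − 24186 = 6414 t.
At t = 86.8 yr, e^(−t/τ) = e^(−1.475) = 0.2288, so ΔM = 1467 t and M = 24186 + 1467 = 25653 t.

25700 t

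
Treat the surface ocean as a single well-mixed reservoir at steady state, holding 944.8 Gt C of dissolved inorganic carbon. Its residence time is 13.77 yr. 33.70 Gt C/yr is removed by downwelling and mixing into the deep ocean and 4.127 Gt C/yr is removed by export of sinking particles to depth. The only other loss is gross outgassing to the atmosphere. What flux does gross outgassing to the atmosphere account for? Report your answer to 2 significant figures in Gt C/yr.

Total removal F = M/τ = 944.8 / 13.77 = 68.61 Gt C/yr.
Gross outgassing to the atmosphere = F − (33.70 + 4.127) = 68.61 − 37.83 = 30.79 Gt C/yr.

31 Gt C/yr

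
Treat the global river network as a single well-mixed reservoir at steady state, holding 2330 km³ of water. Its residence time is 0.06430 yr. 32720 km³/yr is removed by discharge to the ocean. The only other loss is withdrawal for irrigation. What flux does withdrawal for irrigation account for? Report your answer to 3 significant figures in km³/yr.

Total removal F = M/τ = 2330 / 0.06430 = 36240 km³/yr.
Withdrawal for irrigation = F − (32720) = 36240 − 32720 = 3516 km³/yr.

3520 km³/yr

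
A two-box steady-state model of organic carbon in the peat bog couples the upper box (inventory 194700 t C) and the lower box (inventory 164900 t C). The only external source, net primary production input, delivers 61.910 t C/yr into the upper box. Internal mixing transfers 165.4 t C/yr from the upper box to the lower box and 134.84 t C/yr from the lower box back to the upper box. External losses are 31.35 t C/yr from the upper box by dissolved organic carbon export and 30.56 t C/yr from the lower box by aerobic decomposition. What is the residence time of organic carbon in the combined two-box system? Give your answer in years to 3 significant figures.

For the system as a whole, the A↔B exchange is internal and contributes nothing to the throughput; only the external sinks remove mass.
M_total = 194700 + 164900 = 359600 t C.
ΣF_external_out = 31.35 + 30.56 = 61.910 t C/yr.
τ = M_total / ΣF_ext = 359600 / 61.910 = 5808 yr.

5810 yr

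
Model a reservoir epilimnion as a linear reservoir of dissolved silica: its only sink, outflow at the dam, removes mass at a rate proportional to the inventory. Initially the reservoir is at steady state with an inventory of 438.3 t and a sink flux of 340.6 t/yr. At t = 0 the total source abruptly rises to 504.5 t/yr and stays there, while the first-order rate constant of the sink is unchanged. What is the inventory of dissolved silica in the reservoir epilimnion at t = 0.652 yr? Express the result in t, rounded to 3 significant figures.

τ = M₀/F₀ = 438.3/340.6 = 1.287 yr; rate constant k = 1/τ.
New steady state M_∞ = F₁/k = F₁·τ = 504.5 × 1.287 = 649.21 t.
M(t) = M_∞ + (M₀ − M_∞)·e^(−t/τ); t/τ = 0.652/1.287 = 0.5067, so e^(−t/τ) = 0.6025.
M(t) = 649.21 − 210.9 × 0.6025 = 522.14 t.

522 t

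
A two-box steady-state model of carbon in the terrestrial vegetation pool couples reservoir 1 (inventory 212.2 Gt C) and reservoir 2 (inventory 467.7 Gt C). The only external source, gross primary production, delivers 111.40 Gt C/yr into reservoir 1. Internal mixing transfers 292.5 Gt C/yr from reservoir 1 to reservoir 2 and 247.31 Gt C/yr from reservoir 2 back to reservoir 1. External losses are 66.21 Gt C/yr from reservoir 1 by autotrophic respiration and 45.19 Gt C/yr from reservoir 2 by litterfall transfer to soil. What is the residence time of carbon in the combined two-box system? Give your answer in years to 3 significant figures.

For the system as a whole, the A↔B exchange is internal and contributes nothing to the throughput; only the external sinks remove mass.
M_total = 212.2 + 467.7 = 679.90 Gt C.
ΣF_external_out = 66.21 + 45.19 = 111.40 Gt C/yr.
τ = M_total / ΣF_ext = 679.90 / 111.40 = 6.103 yr.

6.10 yr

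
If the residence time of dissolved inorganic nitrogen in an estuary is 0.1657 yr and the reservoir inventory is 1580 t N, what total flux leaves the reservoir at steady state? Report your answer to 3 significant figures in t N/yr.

F = M / τ = 1580 / 0.1657 = 9535 t N/yr.

9540 t N/yr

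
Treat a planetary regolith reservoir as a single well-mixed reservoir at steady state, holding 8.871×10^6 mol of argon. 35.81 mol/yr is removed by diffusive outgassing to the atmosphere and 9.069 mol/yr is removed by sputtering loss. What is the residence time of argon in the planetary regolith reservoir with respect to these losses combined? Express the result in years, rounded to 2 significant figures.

Total removal = 35.81 + 9.069 = 44.879 mol/yr.
τ = M / ΣF_out = 8.871×10^6 / 44.879 = 197700 yr.

200000 yr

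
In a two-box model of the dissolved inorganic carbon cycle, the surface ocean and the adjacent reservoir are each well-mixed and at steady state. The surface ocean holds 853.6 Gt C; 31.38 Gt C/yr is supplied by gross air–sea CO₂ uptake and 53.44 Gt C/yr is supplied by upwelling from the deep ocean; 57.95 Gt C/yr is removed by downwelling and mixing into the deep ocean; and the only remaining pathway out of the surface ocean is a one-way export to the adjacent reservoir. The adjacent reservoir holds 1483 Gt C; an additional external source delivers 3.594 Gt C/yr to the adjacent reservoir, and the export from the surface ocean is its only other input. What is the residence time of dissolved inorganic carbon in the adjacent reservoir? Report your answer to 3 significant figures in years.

Balance the surface ocean: ΣF_in = 31.38 + 53.44 = 84.820 Gt C/yr.
Export to the adjacent reservoir = ΣF_in − (57.95) = 26.870 Gt C/yr.
Total input to the adjacent reservoir = 26.870 + 3.594 = 30.464 Gt C/yr; at steady state this equals its total output.
τ = M / F = 1483 / 30.464 = 48.68 yr.

48.7 yr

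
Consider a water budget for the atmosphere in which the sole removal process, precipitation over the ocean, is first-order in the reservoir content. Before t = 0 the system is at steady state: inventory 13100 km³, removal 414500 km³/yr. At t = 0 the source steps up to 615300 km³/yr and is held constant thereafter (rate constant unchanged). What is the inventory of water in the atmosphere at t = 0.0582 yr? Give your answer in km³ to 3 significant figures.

The sink rate constant is k = F₀/M₀ = 414500/13100 = 31.64 yr⁻¹.
Solving dM/dt = F₁ − kM with M(0) = M₀ gives M(t) = F₁/k + (M₀ − F₁/k)·e^(−kt).
F₁/k = 615300/31.64 = 19446 km³; kt = 31.64 × 0.0582 = 1.842, e^(−kt) = 0.1586.
M(0.0582) = 19446 + (13100 − 19446) × 0.1586 = 19446 − 1006 = 18440 km³.

18400 km³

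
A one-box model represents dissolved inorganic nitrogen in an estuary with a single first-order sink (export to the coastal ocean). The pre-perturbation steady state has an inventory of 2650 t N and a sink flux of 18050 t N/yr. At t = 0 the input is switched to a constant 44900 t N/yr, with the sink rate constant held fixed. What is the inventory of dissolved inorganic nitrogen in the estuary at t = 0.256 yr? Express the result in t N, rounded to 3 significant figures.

5900 t N

τ = M₀/F₀ = 2650/18050 = 0.1468 yr; rate constant k = 1/τ.
New steady state M_∞ = F₁/k = F₁·τ = 44900 × 0.1468 = 6592.0 t N.
M(t) = M_∞ + (M₀ − M_∞)·e^(−t/τ); t/τ = 0.256/0.1468 = 1.744, so e^(−t/τ) = 0.1749.
M(t) = 6592.0 − 3942 × 0.1749 = 5902.6 t N.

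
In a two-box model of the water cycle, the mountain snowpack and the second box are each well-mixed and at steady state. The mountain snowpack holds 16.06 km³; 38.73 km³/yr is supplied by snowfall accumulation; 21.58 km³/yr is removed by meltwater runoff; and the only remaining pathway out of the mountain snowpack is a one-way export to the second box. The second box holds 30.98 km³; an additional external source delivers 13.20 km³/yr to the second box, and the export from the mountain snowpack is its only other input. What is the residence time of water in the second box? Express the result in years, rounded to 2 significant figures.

1.0 yr

Balance the mountain snowpack: ΣF_in = 38.730 km³/yr.
Export to the second box = ΣF_in − (21.58) = 17.150 km³/yr.
Total input to the second box = 17.150 + 13.20 = 30.350 km³/yr; at steady state this equals its total output.
τ = M / F = 30.98 / 30.350 = 1.021 yr.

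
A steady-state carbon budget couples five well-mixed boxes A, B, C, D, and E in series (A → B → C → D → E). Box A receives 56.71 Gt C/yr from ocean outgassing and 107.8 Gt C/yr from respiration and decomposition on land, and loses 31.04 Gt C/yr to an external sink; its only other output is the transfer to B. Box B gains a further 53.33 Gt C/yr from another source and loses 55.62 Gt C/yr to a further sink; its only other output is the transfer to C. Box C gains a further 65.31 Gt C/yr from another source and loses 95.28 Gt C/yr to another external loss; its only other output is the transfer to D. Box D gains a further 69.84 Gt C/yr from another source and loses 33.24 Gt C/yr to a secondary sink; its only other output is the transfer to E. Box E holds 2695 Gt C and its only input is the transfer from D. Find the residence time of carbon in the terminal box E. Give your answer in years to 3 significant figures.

19.6 yr

Box A: F(A→B) = (56.71 + 107.8) − 31.04 = 133.47 Gt C/yr.
Box B: F(B→C) = (133.47 + 53.33) − 55.62 = 131.18 Gt C/yr.
Box C: F(C→D) = (131.18 + 65.31) − 95.28 = 101.21 Gt C/yr.
Box D: F(D→E) = (101.21 + 69.84) − 33.24 = 137.81 Gt C/yr.
Box E throughput = its input = 137.81 Gt C/yr; τ = 2695 / 137.81 = 19.56 yr.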